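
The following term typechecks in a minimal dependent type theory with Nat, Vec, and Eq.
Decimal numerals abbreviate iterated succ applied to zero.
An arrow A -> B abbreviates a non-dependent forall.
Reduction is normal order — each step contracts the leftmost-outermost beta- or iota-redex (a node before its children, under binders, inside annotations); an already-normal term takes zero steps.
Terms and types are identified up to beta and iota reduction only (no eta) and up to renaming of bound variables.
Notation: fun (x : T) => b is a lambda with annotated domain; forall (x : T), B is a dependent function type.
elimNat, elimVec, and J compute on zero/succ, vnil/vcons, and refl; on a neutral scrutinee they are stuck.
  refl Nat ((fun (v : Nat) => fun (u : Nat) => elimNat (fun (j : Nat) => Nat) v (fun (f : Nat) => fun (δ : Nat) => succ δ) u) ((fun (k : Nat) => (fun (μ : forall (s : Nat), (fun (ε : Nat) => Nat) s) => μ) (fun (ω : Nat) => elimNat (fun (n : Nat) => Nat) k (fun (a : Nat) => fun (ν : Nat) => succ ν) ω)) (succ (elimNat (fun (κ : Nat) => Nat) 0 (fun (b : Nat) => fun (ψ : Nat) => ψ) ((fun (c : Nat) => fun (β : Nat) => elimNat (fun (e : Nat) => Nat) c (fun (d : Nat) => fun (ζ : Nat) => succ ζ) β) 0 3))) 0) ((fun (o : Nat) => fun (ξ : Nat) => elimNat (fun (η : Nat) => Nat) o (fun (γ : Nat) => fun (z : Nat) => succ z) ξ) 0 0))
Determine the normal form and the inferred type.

resulting normal form:
  refl Nat 1
the term's type:
  Eq Nat 1 1
observation: reduction starts at a beta-redex, and 32 normal-order steps reach the normal form.


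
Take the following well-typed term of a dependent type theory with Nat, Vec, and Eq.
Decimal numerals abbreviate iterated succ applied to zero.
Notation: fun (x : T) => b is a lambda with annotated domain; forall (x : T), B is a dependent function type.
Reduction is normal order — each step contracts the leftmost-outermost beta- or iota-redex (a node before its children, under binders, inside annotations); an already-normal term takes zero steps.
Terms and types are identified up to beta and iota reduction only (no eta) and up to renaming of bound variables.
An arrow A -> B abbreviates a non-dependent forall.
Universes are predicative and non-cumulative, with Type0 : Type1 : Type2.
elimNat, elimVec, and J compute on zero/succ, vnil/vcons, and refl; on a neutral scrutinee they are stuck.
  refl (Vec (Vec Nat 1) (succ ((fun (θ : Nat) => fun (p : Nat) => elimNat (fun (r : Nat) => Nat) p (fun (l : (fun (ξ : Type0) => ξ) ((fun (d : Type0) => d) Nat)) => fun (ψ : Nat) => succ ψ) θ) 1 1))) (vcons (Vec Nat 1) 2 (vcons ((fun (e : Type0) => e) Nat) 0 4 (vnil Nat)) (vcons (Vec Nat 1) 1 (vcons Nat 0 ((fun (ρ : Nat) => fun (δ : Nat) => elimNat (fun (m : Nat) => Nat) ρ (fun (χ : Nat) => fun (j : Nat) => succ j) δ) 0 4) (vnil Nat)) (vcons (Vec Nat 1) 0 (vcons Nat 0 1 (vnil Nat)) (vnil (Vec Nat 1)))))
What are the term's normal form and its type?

resulting normal form:
  refl (Vec (Vec Nat 1) 3) (vcons (Vec Nat 1) 2 (vcons Nat 0 4 (vnil Nat)) (vcons (Vec Nat 1) 1 (vcons Nat 0 4 (vnil Nat)) (vcons (Vec Nat 1) 0 (vcons Nat 0 1 (vnil Nat)) (vnil (Vec Nat 1)))))
the term's type:
  Eq (Vec (Vec Nat 1) 3) (vcons (Vec Nat 1) 2 (vcons Nat 0 4 (vnil Nat)) (vcons (Vec Nat 1) 1 (vcons Nat 0 4 (vnil Nat)) (vcons (Vec Nat 1) 0 (vcons Nat 0 1 (vnil Nat)) (vnil (Vec Nat 1))))) (vcons (Vec Nat 1) 2 (vcons Nat 0 4 (vnil Nat)) (vcons (Vec Nat 1) 1 (vcons Nat 0 4 (vnil Nat)) (vcons (Vec Nat 1) 0 (vcons Nat 0 1 (vnil Nat)) (vnil (Vec Nat 1)))))


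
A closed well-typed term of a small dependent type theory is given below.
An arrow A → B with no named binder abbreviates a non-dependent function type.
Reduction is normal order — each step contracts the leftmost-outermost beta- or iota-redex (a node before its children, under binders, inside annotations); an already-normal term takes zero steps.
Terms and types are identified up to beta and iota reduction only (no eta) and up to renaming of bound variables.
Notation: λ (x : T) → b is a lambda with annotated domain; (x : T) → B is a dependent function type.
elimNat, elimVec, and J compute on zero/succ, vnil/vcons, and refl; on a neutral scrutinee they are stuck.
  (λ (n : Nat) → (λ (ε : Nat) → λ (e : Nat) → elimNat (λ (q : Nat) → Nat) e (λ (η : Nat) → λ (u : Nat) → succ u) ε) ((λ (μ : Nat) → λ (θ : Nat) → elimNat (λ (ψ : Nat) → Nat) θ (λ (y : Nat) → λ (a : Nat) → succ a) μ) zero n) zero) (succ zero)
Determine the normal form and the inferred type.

resulting normal form:
  succ zero
the term's type:
  Nat
observation: contracting a beta-redex first, the term normalizes in 10 steps.


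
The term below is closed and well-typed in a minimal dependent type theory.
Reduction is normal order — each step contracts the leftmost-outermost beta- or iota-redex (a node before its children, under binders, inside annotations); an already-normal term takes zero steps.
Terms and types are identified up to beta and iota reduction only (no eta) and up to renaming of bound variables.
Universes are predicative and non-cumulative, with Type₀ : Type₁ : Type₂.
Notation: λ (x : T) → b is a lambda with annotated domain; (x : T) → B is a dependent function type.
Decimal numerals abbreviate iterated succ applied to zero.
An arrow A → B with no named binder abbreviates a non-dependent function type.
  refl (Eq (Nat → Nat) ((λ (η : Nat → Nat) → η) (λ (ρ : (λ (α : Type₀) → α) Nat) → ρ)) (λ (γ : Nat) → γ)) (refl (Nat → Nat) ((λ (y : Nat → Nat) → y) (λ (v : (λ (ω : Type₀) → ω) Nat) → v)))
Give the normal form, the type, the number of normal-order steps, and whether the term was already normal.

normal form:
  refl (Eq (Nat → Nat) (λ (η : Nat) → η) (λ (ρ : Nat) → ρ)) (refl (Nat → Nat) (λ (α : Nat) → α))
type:
  Eq (Eq (Nat → Nat) (λ (η : Nat) → η) (λ (ρ : Nat) → ρ)) (refl (Nat → Nat) (λ (α : Nat) → α)) (refl (Nat → Nat) (λ (γ : Nat) → γ))
normal-order step count: 4
already normal: no
first contracted redex: a beta-redex


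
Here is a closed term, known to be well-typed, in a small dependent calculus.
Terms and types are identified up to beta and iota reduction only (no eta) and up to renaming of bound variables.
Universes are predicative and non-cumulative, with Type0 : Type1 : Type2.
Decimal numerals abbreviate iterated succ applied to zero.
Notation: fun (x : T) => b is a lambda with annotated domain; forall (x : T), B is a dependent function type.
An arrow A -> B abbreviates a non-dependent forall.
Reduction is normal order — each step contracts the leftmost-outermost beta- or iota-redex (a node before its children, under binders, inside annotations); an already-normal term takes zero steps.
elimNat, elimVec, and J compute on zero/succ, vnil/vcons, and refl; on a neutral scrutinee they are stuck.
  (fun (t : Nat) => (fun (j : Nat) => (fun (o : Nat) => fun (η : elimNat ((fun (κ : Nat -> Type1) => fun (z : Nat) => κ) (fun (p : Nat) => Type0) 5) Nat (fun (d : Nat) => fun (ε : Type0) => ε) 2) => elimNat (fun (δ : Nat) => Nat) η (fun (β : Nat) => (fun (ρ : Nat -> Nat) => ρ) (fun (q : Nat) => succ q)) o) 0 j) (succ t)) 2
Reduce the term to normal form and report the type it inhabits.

resulting normal form:
  3
type:
  Nat


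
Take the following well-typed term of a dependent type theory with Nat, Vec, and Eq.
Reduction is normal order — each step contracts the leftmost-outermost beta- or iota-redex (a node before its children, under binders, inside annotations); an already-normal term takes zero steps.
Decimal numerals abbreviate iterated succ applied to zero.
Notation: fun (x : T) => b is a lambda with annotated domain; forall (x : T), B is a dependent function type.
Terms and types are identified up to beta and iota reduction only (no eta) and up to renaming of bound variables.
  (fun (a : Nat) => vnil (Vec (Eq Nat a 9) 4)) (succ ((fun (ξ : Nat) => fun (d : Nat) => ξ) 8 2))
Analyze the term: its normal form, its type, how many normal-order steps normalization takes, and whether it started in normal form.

resulting normal form:
  vnil (Vec (Eq Nat 9 9) 4)
inferred type:
  Vec (Vec (Eq Nat 9 9) 4) 0
normal-order step count: 3
term was already normal: no
first contracted redex: a beta-redex


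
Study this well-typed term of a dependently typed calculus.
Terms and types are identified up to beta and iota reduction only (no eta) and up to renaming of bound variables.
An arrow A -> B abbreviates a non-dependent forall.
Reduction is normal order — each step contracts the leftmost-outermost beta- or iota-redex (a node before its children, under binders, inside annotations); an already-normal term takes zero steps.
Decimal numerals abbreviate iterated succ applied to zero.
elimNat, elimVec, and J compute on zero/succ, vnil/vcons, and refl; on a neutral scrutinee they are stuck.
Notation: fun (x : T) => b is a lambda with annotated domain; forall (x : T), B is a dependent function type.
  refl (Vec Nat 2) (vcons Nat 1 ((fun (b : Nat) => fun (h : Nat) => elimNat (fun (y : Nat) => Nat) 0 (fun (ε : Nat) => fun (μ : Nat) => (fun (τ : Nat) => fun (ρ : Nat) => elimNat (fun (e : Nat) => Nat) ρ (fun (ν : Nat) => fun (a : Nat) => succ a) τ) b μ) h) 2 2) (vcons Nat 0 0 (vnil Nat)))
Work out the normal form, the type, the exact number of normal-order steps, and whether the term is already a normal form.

resulting normal form:
  refl (Vec Nat 2) (vcons Nat 1 4 (vcons Nat 0 0 (vnil Nat)))
type:
  Eq (Vec Nat 2) (vcons Nat 1 4 (vcons Nat 0 0 (vnil Nat))) (vcons Nat 1 4 (vcons Nat 0 0 (vnil Nat)))
normal-order step count: 27
started in normal form: no
first redex: a beta-redex


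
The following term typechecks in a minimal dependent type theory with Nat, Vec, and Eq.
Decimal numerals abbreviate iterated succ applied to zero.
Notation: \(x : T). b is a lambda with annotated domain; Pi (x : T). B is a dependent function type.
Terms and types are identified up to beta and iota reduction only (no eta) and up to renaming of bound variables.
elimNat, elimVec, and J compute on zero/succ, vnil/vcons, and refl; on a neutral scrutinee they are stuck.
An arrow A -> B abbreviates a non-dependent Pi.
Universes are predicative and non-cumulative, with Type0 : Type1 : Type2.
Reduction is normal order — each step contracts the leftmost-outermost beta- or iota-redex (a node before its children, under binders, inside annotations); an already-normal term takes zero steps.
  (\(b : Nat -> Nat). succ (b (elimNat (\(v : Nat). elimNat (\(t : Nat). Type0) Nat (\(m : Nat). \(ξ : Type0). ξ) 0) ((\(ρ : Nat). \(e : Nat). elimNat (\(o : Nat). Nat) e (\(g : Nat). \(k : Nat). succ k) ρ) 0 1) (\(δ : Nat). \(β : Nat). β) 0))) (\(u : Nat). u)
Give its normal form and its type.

reduced normal form:
  2
inferred type:
  Nat


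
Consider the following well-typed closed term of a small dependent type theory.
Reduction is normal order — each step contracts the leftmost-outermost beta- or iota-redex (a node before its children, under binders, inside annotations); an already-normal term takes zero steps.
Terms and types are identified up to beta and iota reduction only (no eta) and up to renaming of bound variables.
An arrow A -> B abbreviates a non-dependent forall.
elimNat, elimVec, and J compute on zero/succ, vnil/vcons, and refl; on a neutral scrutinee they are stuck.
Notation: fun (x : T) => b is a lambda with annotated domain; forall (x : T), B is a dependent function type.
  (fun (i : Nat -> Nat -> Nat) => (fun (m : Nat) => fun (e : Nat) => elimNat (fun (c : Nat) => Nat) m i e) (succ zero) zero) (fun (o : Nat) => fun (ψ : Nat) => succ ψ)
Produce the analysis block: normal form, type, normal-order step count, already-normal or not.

resulting normal form:
  succ zero
type:
  Nat
normal-order step count: 4
started in normal form: no
first redex: a beta-redex


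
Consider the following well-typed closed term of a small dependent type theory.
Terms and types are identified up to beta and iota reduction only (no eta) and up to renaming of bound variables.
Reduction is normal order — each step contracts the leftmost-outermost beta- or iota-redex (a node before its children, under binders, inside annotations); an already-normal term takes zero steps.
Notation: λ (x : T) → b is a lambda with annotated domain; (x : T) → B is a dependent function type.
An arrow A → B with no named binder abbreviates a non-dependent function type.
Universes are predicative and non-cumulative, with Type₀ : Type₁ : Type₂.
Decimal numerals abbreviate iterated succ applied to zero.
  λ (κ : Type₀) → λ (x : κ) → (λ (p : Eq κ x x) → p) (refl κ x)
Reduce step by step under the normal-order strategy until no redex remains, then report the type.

normal-order reduction sequence:
  λ (κ : Type₀) → λ (x : κ) → (λ (p : Eq κ x x) → p) (refl κ x)
  ~> λ (κ : Type₀) → λ (x : κ) → refl κ x
type:
  (κ : Type₀) → (x : κ) → Eq κ x x


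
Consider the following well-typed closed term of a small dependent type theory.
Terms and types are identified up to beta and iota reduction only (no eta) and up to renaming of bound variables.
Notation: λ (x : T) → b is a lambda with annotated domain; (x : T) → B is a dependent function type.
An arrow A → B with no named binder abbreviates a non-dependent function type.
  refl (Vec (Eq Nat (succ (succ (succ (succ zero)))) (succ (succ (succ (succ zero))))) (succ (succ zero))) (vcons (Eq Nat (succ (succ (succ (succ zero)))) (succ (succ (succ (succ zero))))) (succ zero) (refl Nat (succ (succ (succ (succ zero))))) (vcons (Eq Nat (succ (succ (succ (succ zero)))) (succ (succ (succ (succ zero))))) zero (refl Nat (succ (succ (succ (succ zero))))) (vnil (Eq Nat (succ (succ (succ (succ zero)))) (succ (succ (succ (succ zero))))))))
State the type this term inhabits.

type:
  Eq (Vec (Eq Nat (succ (succ (succ (succ zero)))) (succ (succ (succ (succ zero))))) (succ (succ zero))) (vcons (Eq Nat (succ (succ (succ (succ zero)))) (succ (succ (succ (succ zero))))) (succ zero) (refl Nat (succ (succ (succ (succ zero))))) (vcons (Eq Nat (succ (succ (succ (succ zero)))) (succ (succ (succ (succ zero))))) zero (refl Nat (succ (succ (succ (succ zero))))) (vnil (Eq Nat (succ (succ (succ (succ zero)))) (succ (succ (succ (succ zero)))))))) (vcons (Eq Nat (succ (succ (succ (succ zero)))) (succ (succ (succ (succ zero))))) (succ zero) (refl Nat (succ (succ (succ (succ zero))))) (vcons (Eq Nat (succ (succ (succ (succ zero)))) (succ (succ (succ (succ zero))))) zero (refl Nat (succ (succ (succ (succ zero))))) (vnil (Eq Nat (succ (succ (succ (succ zero)))) (succ (succ (succ (succ zero))))))))


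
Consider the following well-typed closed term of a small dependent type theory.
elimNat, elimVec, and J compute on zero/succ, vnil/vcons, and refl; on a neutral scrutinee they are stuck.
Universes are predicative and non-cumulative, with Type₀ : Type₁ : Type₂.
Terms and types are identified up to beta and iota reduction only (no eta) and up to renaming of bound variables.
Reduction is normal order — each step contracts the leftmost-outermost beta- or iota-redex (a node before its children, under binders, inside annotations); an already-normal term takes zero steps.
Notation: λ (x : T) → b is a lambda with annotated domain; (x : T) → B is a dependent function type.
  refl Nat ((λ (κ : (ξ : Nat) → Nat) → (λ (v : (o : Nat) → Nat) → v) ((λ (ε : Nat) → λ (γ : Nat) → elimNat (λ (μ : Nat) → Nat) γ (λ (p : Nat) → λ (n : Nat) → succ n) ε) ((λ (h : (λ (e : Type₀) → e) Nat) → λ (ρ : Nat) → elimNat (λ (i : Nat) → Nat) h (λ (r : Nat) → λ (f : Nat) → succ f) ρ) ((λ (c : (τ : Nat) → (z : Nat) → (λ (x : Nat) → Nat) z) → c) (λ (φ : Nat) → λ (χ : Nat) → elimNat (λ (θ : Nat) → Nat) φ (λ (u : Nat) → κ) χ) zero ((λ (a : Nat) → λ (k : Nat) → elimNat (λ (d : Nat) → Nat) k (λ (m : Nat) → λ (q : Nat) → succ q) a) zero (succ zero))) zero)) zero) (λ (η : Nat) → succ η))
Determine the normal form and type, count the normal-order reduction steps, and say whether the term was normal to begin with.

reduced normal form:
  refl Nat (succ zero)
type:
  Eq Nat (succ zero) (succ zero)
steps to reach normal form (normal order): 21
started in normal form: no
first redex: a beta-redex


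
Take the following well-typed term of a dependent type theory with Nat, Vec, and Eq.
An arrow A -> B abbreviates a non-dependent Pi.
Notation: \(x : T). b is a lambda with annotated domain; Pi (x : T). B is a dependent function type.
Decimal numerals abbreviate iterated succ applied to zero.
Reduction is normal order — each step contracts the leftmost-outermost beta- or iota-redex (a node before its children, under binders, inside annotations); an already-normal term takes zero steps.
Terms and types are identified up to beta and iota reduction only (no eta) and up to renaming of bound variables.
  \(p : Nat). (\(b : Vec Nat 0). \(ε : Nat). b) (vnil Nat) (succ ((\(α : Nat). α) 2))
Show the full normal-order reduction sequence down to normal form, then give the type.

normal-order reduction sequence:
  \(p : Nat). (\(b : Vec Nat 0). \(ε : Nat). b) (vnil Nat) (succ ((\(α : Nat). α) 2))
  ~> \(p : Nat). (\(b : Nat). vnil Nat) (succ ((\(ε : Nat). ε) 2))
  ~> \(p : Nat). vnil Nat
type:
  Nat -> Vec Nat 0


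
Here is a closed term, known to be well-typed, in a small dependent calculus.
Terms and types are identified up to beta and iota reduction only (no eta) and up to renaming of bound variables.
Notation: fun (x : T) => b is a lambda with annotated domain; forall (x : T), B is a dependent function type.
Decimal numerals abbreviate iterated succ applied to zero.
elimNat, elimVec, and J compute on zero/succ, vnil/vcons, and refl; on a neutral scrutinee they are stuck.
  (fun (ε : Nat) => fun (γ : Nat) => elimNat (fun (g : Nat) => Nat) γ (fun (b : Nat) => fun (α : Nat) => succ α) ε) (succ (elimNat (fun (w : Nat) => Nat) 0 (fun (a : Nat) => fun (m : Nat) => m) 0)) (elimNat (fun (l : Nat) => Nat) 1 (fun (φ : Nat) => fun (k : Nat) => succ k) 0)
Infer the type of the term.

inferred type:
  Nat


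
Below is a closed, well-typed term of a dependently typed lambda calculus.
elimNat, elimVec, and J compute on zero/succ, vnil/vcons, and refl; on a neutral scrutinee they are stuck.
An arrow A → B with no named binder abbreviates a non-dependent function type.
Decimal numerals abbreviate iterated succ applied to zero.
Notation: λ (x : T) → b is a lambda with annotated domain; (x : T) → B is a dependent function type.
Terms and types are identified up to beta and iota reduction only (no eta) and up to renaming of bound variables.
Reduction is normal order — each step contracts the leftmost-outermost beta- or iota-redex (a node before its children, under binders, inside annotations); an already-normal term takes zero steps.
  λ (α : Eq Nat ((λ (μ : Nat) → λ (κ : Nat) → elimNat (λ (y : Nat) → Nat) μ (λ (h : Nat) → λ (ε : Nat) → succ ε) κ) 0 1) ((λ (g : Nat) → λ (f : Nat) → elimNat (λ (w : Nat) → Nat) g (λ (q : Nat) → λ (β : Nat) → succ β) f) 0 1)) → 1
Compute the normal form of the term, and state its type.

normal form:
  λ (α : Eq Nat 1 1) → 1
the term's type:
  Eq Nat 1 1 → Nat


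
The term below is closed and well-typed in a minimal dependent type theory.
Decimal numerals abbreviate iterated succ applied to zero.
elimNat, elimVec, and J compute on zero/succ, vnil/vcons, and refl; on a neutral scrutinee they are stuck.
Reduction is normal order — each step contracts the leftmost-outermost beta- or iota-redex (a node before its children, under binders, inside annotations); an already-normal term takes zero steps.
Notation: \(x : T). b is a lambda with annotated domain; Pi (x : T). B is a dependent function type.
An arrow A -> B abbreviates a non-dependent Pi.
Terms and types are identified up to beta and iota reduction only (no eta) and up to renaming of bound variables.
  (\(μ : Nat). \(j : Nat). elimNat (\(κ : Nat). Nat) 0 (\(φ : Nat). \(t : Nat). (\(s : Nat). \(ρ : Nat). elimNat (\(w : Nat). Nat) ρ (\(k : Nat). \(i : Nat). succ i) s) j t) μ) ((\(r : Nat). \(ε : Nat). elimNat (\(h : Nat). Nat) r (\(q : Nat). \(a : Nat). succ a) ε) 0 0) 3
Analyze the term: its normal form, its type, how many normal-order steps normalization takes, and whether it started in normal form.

normal form:
  0
inferred type:
  Nat
reduction steps (normal order): 18
started in normal form: no
first redex: a beta-redex


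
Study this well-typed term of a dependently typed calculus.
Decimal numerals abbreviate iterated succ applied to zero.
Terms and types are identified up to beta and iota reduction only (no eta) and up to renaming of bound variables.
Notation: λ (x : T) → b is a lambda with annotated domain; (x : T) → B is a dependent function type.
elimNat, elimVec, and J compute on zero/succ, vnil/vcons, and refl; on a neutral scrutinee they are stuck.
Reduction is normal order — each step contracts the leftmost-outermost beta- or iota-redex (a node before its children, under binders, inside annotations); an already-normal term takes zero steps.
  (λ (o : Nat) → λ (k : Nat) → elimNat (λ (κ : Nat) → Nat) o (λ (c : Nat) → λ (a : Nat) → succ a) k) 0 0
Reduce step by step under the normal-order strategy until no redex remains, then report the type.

reduction (normal order):
  (λ (o : Nat) → λ (k : Nat) → elimNat (λ (κ : Nat) → Nat) o (λ (c : Nat) → λ (a : Nat) → succ a) k) 0 0
  ~> (λ (o : Nat) → elimNat (λ (k : Nat) → Nat) 0 (λ (κ : Nat) → λ (c : Nat) → succ c) o) 0
  ~> elimNat (λ (o : Nat) → Nat) 0 (λ (k : Nat) → λ (κ : Nat) → succ κ) 0
  ~> 0
inferred type:
  Nat


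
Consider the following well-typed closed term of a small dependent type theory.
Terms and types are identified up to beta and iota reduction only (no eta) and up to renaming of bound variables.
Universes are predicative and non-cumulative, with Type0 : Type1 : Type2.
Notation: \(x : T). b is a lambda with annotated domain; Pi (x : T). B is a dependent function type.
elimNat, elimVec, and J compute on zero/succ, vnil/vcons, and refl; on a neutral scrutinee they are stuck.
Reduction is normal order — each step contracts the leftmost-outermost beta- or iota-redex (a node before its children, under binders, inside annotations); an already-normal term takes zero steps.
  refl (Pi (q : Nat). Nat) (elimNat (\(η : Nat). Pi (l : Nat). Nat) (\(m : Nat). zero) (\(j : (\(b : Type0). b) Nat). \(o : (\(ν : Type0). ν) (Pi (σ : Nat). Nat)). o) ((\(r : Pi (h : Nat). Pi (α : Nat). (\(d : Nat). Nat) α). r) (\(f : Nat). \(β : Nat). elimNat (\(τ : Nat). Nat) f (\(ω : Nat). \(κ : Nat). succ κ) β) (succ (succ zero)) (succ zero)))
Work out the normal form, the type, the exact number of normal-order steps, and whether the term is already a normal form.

normal form:
  refl (Pi (q : Nat). Nat) (\(η : Nat). zero)
the term's type:
  Eq (Pi (q : Nat). Nat) (\(η : Nat). zero) (\(l : Nat). zero)
reduction steps (normal order): 19
term was already normal: no
first contracted redex: a beta-redex


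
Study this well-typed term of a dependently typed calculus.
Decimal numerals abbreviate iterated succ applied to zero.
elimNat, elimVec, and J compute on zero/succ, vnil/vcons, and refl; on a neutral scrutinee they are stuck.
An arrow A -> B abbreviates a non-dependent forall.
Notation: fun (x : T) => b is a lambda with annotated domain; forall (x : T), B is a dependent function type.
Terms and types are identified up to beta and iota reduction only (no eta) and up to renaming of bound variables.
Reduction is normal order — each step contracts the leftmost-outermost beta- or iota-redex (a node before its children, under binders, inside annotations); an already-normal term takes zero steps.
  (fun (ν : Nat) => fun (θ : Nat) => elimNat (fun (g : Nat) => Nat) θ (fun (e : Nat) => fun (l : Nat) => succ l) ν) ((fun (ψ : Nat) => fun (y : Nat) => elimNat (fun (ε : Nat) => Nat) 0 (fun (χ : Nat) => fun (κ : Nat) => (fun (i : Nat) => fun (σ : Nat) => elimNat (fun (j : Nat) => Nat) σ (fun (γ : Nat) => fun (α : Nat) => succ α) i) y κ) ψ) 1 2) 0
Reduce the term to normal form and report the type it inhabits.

normal form:
  2
the term's type:
  Nat


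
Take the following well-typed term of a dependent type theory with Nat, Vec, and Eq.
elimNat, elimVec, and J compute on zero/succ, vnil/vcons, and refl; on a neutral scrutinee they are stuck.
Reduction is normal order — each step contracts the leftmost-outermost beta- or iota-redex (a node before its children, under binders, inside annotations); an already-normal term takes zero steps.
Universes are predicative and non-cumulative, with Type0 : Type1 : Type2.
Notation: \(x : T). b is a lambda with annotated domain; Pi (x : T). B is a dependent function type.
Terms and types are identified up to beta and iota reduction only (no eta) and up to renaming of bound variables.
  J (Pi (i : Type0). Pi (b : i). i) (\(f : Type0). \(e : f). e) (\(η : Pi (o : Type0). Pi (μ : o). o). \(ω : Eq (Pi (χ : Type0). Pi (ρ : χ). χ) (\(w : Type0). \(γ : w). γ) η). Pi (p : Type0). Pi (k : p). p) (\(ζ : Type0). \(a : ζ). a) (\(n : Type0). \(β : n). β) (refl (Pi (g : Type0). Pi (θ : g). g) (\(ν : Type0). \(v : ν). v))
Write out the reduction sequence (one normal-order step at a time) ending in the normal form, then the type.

normal-order reduction:
  J (Pi (i : Type0). Pi (b : i). i) (\(f : Type0). \(e : f). e) (\(η : Pi (o : Type0). Pi (μ : o). o). \(ω : Eq (Pi (χ : Type0). Pi (ρ : χ). χ) (\(w : Type0). \(γ : w). γ) η). Pi (p : Type0). Pi (k : p). p) (\(ζ : Type0). \(a : ζ). a) (\(n : Type0). \(β : n). β) (refl (Pi (g : Type0). Pi (θ : g). g) (\(ν : Type0). \(v : ν). v))
  ~> \(i : Type0). \(b : i). b
inferred type:
  Pi (i : Type0). Pi (b : i). i


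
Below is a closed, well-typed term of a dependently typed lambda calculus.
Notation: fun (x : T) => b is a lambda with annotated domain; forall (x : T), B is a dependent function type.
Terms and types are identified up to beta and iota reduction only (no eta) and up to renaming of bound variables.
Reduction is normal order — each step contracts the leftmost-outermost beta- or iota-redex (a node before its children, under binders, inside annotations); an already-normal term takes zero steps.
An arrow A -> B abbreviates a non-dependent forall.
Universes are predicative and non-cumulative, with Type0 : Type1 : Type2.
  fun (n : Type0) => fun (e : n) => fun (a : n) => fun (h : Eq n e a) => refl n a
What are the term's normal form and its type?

resulting normal form:
  fun (n : Type0) => fun (e : n) => fun (a : n) => fun (h : Eq n e a) => refl n a
the term's type:
  forall (n : Type0), forall (e : n), forall (a : n), Eq n e a -> Eq n a a


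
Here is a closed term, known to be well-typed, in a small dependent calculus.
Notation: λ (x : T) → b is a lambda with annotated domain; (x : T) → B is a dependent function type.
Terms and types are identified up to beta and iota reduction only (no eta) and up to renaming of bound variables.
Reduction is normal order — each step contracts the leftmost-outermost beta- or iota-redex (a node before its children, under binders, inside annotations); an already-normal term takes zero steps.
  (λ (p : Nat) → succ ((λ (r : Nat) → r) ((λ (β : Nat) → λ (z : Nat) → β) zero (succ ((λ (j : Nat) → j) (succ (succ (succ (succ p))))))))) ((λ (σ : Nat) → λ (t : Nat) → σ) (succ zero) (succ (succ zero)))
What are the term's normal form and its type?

normal form:
  succ zero
the term's type:
  Nat


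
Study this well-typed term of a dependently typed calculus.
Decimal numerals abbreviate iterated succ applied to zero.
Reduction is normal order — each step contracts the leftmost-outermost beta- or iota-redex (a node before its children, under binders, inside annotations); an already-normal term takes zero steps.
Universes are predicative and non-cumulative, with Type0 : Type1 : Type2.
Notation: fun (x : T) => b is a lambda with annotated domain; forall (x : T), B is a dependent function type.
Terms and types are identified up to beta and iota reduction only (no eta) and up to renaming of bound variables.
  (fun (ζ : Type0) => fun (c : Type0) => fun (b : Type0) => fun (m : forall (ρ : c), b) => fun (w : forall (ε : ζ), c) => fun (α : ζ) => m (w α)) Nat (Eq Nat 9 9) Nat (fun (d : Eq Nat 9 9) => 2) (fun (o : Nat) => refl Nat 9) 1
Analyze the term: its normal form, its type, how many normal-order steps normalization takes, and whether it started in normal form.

reduced normal form:
  2
type:
  Nat
steps to reach normal form (normal order): 7
already normal: no
first contracted redex: a beta-redex


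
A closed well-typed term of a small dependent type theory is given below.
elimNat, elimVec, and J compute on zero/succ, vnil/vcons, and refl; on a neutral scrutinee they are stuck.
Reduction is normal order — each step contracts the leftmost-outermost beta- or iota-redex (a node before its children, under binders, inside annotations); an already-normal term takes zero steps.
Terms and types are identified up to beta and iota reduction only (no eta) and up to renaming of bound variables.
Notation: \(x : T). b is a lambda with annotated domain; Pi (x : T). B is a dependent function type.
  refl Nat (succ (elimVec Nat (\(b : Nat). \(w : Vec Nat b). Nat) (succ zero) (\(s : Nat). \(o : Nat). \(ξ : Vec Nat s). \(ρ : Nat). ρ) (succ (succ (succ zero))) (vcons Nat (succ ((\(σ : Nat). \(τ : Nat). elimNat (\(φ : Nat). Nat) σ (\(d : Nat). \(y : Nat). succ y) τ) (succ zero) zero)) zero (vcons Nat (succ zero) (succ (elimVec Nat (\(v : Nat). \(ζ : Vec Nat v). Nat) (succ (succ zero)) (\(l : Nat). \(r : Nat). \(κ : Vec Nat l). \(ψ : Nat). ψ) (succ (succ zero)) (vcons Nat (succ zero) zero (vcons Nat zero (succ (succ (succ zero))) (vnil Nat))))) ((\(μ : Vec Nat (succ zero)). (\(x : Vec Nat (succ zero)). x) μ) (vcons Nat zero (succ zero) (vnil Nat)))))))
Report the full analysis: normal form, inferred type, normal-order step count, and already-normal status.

normal form:
  refl Nat (succ (succ zero))
inferred type:
  Eq Nat (succ (succ zero)) (succ (succ zero))
normal-order step count: 18
already normal: no
first redex: an elimVec iota-redex


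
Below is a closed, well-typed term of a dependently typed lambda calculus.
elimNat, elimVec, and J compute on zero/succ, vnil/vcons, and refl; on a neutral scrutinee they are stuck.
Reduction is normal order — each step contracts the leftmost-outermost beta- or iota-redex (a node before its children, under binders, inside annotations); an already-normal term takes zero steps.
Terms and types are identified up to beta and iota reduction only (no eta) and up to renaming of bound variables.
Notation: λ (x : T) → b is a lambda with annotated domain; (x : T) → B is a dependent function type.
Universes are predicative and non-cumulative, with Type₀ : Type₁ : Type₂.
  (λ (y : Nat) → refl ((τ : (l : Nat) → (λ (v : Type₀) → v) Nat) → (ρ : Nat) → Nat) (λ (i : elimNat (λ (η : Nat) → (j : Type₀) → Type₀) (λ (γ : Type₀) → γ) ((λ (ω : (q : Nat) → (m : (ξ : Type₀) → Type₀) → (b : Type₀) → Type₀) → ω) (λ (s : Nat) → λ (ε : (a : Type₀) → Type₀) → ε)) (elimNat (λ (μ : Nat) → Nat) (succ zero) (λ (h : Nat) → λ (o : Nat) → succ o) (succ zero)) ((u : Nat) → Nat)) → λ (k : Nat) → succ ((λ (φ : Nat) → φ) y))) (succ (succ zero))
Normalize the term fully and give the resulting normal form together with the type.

normal form:
  refl ((y : (τ : Nat) → Nat) → (l : Nat) → Nat) (λ (v : (ρ : Nat) → Nat) → λ (i : Nat) → succ (succ (succ zero)))
inferred type:
  Eq ((y : (τ : Nat) → Nat) → (l : Nat) → Nat) (λ (v : (ρ : Nat) → Nat) → λ (i : Nat) → succ (succ (succ zero))) (λ (η : (j : Nat) → Nat) → λ (γ : Nat) → succ (succ (succ zero)))
observation: the leftmost-outermost redex is a beta-redex, and normalization takes 16 steps.


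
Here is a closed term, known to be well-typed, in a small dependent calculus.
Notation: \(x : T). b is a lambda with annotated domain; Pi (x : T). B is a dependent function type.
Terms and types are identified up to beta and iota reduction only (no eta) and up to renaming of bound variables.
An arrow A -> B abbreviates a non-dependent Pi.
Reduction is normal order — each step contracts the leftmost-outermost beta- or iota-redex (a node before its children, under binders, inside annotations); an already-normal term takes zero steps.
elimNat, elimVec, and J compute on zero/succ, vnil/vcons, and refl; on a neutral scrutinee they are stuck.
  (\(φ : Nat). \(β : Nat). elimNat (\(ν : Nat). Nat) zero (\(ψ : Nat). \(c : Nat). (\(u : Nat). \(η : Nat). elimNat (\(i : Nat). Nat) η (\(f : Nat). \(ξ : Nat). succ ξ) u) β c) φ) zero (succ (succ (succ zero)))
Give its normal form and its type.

normal form:
  zero
inferred type:
  Nat
observation: 3 normal-order steps separate the term from its normal form.


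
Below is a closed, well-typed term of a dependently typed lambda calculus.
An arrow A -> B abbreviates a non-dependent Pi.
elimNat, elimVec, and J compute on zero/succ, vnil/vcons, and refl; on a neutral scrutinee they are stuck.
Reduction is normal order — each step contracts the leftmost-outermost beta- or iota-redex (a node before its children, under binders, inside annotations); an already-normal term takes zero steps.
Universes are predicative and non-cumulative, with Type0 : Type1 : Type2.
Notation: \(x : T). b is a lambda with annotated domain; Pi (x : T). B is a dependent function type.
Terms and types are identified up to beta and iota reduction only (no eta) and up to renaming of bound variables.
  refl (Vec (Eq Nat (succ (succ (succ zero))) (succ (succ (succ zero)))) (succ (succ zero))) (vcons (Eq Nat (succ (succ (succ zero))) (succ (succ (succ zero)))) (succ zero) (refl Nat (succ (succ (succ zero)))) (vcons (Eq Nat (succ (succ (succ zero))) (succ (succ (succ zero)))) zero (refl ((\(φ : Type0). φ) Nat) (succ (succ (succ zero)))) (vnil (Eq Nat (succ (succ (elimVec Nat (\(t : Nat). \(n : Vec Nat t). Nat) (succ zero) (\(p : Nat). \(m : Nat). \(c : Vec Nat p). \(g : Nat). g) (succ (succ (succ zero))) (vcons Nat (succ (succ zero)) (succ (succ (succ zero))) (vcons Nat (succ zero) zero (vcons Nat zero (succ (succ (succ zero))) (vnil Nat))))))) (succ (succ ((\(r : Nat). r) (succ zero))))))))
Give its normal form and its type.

resulting normal form:
  refl (Vec (Eq Nat (succ (succ (succ zero))) (succ (succ (succ zero)))) (succ (succ zero))) (vcons (Eq Nat (succ (succ (succ zero))) (succ (succ (succ zero)))) (succ zero) (refl Nat (succ (succ (succ zero)))) (vcons (Eq Nat (succ (succ (succ zero))) (succ (succ (succ zero)))) zero (refl Nat (succ (succ (succ zero)))) (vnil (Eq Nat (succ (succ (succ zero))) (succ (succ (succ zero)))))))
the term's type:
  Eq (Vec (Eq Nat (succ (succ (succ zero))) (succ (succ (succ zero)))) (succ (succ zero))) (vcons (Eq Nat (succ (succ (succ zero))) (succ (succ (succ zero)))) (succ zero) (refl Nat (succ (succ (succ zero)))) (vcons (Eq Nat (succ (succ (succ zero))) (succ (succ (succ zero)))) zero (refl Nat (succ (succ (succ zero)))) (vnil (Eq Nat (succ (succ (succ zero))) (succ (succ (succ zero))))))) (vcons (Eq Nat (succ (succ (succ zero))) (succ (succ (succ zero)))) (succ zero) (refl Nat (succ (succ (succ zero)))) (vcons (Eq Nat (succ (succ (succ zero))) (succ (succ (succ zero)))) zero (refl Nat (succ (succ (succ zero)))) (vnil (Eq Nat (succ (succ (succ zero))) (succ (succ (succ zero)))))))
observation: 18 normal-order steps separate the term from its normal form.


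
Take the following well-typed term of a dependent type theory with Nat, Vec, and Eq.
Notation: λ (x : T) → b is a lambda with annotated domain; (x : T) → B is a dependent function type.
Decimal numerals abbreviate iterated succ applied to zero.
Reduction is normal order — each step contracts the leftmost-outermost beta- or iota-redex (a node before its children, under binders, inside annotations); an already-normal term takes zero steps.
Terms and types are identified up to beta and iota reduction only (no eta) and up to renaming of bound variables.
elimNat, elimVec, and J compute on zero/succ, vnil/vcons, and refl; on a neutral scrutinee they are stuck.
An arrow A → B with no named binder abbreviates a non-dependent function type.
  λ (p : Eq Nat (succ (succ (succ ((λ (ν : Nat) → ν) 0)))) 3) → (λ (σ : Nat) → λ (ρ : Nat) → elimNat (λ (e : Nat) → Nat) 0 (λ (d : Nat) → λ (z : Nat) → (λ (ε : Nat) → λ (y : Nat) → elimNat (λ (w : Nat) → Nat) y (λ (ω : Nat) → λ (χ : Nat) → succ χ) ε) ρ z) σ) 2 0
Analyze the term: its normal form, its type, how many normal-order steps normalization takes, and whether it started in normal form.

resulting normal form:
  λ (p : Eq Nat 3 3) → 0
the term's type:
  Eq Nat 3 3 → Nat
reduction steps (normal order): 16
already normal: no
first contracted redex: a beta-redex


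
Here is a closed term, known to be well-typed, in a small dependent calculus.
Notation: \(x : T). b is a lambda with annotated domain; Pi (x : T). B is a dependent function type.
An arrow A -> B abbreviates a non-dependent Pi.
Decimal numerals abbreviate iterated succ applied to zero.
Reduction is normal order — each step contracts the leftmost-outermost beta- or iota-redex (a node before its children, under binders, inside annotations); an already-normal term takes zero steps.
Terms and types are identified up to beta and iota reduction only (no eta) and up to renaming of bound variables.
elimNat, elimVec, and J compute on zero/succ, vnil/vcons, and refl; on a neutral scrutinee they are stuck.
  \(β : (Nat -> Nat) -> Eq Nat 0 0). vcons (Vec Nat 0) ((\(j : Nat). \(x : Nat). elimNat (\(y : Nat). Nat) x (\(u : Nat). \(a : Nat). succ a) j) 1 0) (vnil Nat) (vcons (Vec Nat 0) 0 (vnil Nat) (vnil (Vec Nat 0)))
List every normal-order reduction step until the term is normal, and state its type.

normal-order reduction:
  \(β : (Nat -> Nat) -> Eq Nat 0 0). vcons (Vec Nat 0) ((\(j : Nat). \(x : Nat). elimNat (\(y : Nat). Nat) x (\(u : Nat). \(a : Nat). succ a) j) 1 0) (vnil Nat) (vcons (Vec Nat 0) 0 (vnil Nat) (vnil (Vec Nat 0)))
  ~> \(β : (Nat -> Nat) -> Eq Nat 0 0). vcons (Vec Nat 0) ((\(j : Nat). elimNat (\(x : Nat). Nat) j (\(y : Nat). \(u : Nat). succ u) 1) 0) (vnil Nat) (vcons (Vec Nat 0) 0 (vnil Nat) (vnil (Vec Nat 0)))
  ~> \(β : (Nat -> Nat) -> Eq Nat 0 0). vcons (Vec Nat 0) (elimNat (\(j : Nat). Nat) 0 (\(x : Nat). \(y : Nat). succ y) 1) (vnil Nat) (vcons (Vec Nat 0) 0 (vnil Nat) (vnil (Vec Nat 0)))
  ~> \(β : (Nat -> Nat) -> Eq Nat 0 0). vcons (Vec Nat 0) ((\(j : Nat). \(x : Nat). succ x) 0 (elimNat (\(y : Nat). Nat) 0 (\(u : Nat). \(a : Nat). succ a) 0)) (vnil Nat) (vcons (Vec Nat 0) 0 (vnil Nat) (vnil (Vec Nat 0)))
  ~> \(β : (Nat -> Nat) -> Eq Nat 0 0). vcons (Vec Nat 0) ((\(j : Nat). succ j) (elimNat (\(x : Nat). Nat) 0 (\(y : Nat). \(u : Nat). succ u) 0)) (vnil Nat) (vcons (Vec Nat 0) 0 (vnil Nat) (vnil (Vec Nat 0)))
  ~> \(β : (Nat -> Nat) -> Eq Nat 0 0). vcons (Vec Nat 0) (succ (elimNat (\(j : Nat). Nat) 0 (\(x : Nat). \(y : Nat). succ y) 0)) (vnil Nat) (vcons (Vec Nat 0) 0 (vnil Nat) (vnil (Vec Nat 0)))
  ~> \(β : (Nat -> Nat) -> Eq Nat 0 0). vcons (Vec Nat 0) 1 (vnil Nat) (vcons (Vec Nat 0) 0 (vnil Nat) (vnil (Vec Nat 0)))
the term's type:
  ((Nat -> Nat) -> Eq Nat 0 0) -> Vec (Vec Nat 0) 2


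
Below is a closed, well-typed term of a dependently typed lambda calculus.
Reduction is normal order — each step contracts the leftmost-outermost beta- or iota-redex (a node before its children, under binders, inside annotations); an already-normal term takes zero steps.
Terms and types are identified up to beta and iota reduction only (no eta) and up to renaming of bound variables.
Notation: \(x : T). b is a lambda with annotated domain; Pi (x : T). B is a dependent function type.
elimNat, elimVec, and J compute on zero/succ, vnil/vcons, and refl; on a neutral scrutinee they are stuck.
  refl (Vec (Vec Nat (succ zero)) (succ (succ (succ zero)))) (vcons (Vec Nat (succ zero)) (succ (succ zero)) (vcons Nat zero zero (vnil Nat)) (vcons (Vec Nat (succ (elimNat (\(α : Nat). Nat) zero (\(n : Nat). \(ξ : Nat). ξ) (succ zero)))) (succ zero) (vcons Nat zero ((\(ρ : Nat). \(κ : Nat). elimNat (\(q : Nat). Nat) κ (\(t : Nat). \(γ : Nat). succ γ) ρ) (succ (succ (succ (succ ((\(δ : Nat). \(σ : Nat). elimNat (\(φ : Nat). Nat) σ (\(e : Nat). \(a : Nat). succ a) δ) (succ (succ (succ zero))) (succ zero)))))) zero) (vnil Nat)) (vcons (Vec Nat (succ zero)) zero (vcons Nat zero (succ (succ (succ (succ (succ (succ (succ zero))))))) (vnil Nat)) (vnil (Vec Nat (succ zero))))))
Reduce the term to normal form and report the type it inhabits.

normal form:
  refl (Vec (Vec Nat (succ zero)) (succ (succ (succ zero)))) (vcons (Vec Nat (succ zero)) (succ (succ zero)) (vcons Nat zero zero (vnil Nat)) (vcons (Vec Nat (succ zero)) (succ zero) (vcons Nat zero (succ (succ (succ (succ (succ (succ (succ (succ zero)))))))) (vnil Nat)) (vcons (Vec Nat (succ zero)) zero (vcons Nat zero (succ (succ (succ (succ (succ (succ (succ zero))))))) (vnil Nat)) (vnil (Vec Nat (succ zero))))))
inferred type:
  Eq (Vec (Vec Nat (succ zero)) (succ (succ (succ zero)))) (vcons (Vec Nat (succ zero)) (succ (succ zero)) (vcons Nat zero zero (vnil Nat)) (vcons (Vec Nat (succ zero)) (succ zero) (vcons Nat zero (succ (succ (succ (succ (succ (succ (succ (succ zero)))))))) (vnil Nat)) (vcons (Vec Nat (succ zero)) zero (vcons Nat zero (succ (succ (succ (succ (succ (succ (succ zero))))))) (vnil Nat)) (vnil (Vec Nat (succ zero)))))) (vcons (Vec Nat (succ zero)) (succ (succ zero)) (vcons Nat zero zero (vnil Nat)) (vcons (Vec Nat (succ zero)) (succ zero) (vcons Nat zero (succ (succ (succ (succ (succ (succ (succ (succ zero)))))))) (vnil Nat)) (vcons (Vec Nat (succ zero)) zero (vcons Nat zero (succ (succ (succ (succ (succ (succ (succ zero))))))) (vnil Nat)) (vnil (Vec Nat (succ zero))))))
observation: reduction starts at an elimNat iota-redex, and 43 normal-order steps reach the normal form.
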